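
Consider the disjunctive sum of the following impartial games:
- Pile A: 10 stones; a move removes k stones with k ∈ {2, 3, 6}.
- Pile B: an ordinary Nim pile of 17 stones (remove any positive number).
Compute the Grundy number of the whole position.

17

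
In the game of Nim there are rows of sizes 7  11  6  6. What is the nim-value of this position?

12

Nim-sum: 7 ^ 11 ^ 6 ^ 6 = 12.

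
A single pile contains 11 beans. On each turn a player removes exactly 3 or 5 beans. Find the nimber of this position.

1

Build the Grundy sequence with g(k) = mex{g(k−s) : s ∈ {3, 5}, s ≤ k}:
g(0) = mex{} = 0
g(1) = mex{} = 0
g(2) = mex{} = 0
g(3) = mex{0} = 1
g(4) = mex{0} = 1
g(5) = mex{0} = 1
g(6) = mex{0,1} = 2
g(7) = mex{0,1} = 2
g(8) = mex{1} = 0
g(9) = mex{1,2} = 0
g(10) = mex{1,2} = 0
g(11) = mex{0,2} = 1
So g(11) = 1.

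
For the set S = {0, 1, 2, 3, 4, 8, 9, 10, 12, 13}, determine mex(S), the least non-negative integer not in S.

5

The values 0, 1, 2, 3, 4 are all present; 5 is the first non-negative integer missing from the set.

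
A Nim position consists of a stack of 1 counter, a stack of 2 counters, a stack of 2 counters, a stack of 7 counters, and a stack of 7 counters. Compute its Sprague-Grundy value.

Nim-sum: 1 ^ 2 ^ 2 ^ 7 ^ 7 = 1.

1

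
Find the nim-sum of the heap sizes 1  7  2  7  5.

6

Compute the nim-sum pairwise:
1 ^ 7 = 6
6 ^ 2 = 4
4 ^ 7 = 3
3 ^ 5 = 6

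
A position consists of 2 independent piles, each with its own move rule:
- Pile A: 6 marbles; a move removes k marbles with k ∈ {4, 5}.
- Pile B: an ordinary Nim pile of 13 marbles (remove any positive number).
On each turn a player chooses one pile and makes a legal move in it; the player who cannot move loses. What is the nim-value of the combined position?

12

Grundy values for pile A (subtraction set {4, 5}):
k:     0  1  2  3  4  5  6
g(k):  0  0  0  0  1  1  1
So g(6) = 1.
Pile B is a plain Nim pile of size 13, so its Grundy value is 13.
The value of a disjunctive sum is the nim-sum of the parts.
Combined value = 1 ⊕ 13 = 12.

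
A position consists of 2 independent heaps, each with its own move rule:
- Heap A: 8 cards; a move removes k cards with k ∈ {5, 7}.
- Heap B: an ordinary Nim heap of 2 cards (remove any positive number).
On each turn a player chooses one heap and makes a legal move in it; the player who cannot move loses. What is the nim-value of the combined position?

3

For heap A, compute g(0), g(1), … with moves {5, 7}:
g(0) = mex{} = 0
g(1) = mex{} = 0
g(2) = mex{} = 0
g(3) = mex{} = 0
g(4) = mex{} = 0
g(5) = mex{0} = 1
g(6) = mex{0} = 1
g(7) = mex{0} = 1
g(8) = mex{0} = 1
So g(8) = 1.
Heap B is a plain Nim heap of size 2, so its Grundy value is 2.
The value of a disjunctive sum is the nim-sum of the parts.
Combined value = 1 XOR 2 = 3.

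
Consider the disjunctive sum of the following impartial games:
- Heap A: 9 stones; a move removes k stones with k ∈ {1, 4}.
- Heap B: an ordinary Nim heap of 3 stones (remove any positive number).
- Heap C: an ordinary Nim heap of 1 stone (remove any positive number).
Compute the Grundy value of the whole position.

0

Build the Grundy sequence for heap A with g(k) = mex{g(k−s) : s ∈ {1, 4}, s ≤ k}:
k:     0  1  2  3  4  5  6  7  8  9
g(k):  0  1  0  1  2  0  1  0  1  2
So g(9) = 2.
Heap B is a plain Nim heap of size 3, so its Grundy value is 3.
Heap C is a plain Nim heap of size 1, so its Grundy value is 1.
The value of a disjunctive sum is the nim-sum of the parts.
Combined value = 2 XOR 3 XOR 1 = 0.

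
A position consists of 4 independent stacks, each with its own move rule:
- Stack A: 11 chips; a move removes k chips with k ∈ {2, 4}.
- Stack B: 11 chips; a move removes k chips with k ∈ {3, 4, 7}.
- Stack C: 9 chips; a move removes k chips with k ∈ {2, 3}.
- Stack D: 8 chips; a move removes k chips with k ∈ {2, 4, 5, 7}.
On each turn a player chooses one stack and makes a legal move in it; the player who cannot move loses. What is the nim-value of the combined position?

Grundy values for stack A (subtraction set {2, 4}):
g(0) = mex{} = 0
g(1) = mex{} = 0
g(2) = mex{0} = 1
g(3) = mex{0} = 1
g(4) = mex{0,1} = 2
g(5) = mex{0,1} = 2
g(6) = mex{1,2} = 0
g(7) = mex{1,2} = 0
g(8) = mex{0,2} = 1
g(9) = mex{0,2} = 1
g(10) = mex{0,1} = 2
g(11) = mex{0,1} = 2
So g(11) = 2.
Build the Grundy sequence for stack B with g(k) = mex{g(k−s) : s ∈ {3, 4, 7}, s ≤ k}:
g(0) = mex{} = 0
g(1) = mex{} = 0
g(2) = mex{} = 0
g(3) = mex{0} = 1
g(4) = mex{0} = 1
g(5) = mex{0} = 1
g(6) = mex{0,1} = 2
g(7) = mex{0,1} = 2
g(8) = mex{0,1} = 2
g(9) = mex{0,1,2} = 3
g(10) = mex{1,2} = 0
g(11) = mex{1,2} = 0
So g(11) = 0.
For stack C, compute g(0), g(1), … with moves {2, 3}:
g(0) = mex{} = 0
g(1) = mex{} = 0
g(2) = mex{0} = 1
g(3) = mex{0} = 1
g(4) = mex{0,1} = 2
g(5) = mex{1} = 0
g(6) = mex{1,2} = 0
g(7) = mex{0,2} = 1
g(8) = mex{0} = 1
g(9) = mex{0,1} = 2
So g(9) = 2.
Build the Grundy sequence for stack D with g(k) = mex{g(k−s) : s ∈ {2, 4, 5, 7}, s ≤ k}:
k:     0  1  2  3  4  5  6  7  8
g(k):  0  0  1  1  2  2  3  3  4
So g(8) = 4.
By the Sprague-Grundy theorem, the Grundy value of a sum of independent games is the XOR of the component values.
Combined value = 2 XOR 0 XOR 2 XOR 4 = 4.

4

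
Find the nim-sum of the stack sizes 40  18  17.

43

Compute the nim-sum pairwise:
40 ⊕ 18 = 58
58 ⊕ 17 = 43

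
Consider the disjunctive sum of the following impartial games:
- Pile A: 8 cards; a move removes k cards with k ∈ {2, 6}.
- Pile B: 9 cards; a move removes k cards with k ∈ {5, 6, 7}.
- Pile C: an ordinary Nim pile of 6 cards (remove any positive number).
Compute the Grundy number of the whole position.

Build the Grundy sequence for pile A with g(k) = mex{g(k−s) : s ∈ {2, 6}, s ≤ k}:
k:     0  1  2  3  4  5  6  7  8
g(k):  0  0  1  1  0  0  1  1  0
So g(8) = 0.
Build the Grundy sequence for pile B with g(k) = mex{g(k−s) : s ∈ {5, 6, 7}, s ≤ k}:
k:     0  1  2  3  4  5  6  7  8  9
g(k):  0  0  0  0  0  1  1  1  1  1
So g(9) = 1.
Pile C is a plain Nim pile of size 6, so its Grundy value is 6.
The value of a disjunctive sum is the nim-sum of the parts.
Combined value = 0 XOR 1 XOR 6 = 7.

7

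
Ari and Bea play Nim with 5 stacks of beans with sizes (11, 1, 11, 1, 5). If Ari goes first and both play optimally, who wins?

Compute the nim-sum pairwise:
11 ⊕ 1 = 10
10 ⊕ 11 = 1
1 ⊕ 1 = 0
0 ⊕ 5 = 5
The nim-sum is 5 ≠ 0, so this is an N-position: the player to move can win; Ari has a winning move.

Ari wins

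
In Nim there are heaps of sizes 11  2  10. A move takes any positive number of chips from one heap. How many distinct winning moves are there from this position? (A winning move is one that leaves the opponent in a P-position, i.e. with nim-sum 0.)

Compute the nim-sum pairwise:
11 ^ 2 = 9
9 ^ 10 = 3
The overall nim-sum is X = 3. A heap of size p has a winning move iff p XOR X < p (reduce it to p XOR X).
  11: 11 XOR 3 = 8 < 11 — winning move (to 8).
  2: 2 XOR 3 = 1 < 2 — winning move (to 1).
  10: 10 XOR 3 = 9 < 10 — winning move (to 9).
That gives 3 winning moves.

3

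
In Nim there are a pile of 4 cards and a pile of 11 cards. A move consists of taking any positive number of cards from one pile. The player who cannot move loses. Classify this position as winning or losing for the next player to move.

Winning position

Compute the nim-sum pairwise:
4 ^ 11 = 15
The nim-sum is 15 ≠ 0, so this is an N-position: the player to move can win.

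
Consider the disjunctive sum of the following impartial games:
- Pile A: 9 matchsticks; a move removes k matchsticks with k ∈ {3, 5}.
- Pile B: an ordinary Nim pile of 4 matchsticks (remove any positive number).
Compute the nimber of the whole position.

4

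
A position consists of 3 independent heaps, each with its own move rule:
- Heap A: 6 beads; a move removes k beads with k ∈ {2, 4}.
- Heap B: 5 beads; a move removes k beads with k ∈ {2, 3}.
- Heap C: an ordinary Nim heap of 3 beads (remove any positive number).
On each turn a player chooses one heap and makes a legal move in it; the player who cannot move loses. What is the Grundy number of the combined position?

For heap A, compute g(0), g(1), … with moves {2, 4}:
k:     0  1  2  3  4  5  6
g(k):  0  0  1  1  2  2  0
So g(6) = 0.
For heap B, compute g(0), g(1), … with moves {2, 3}:
k:     0  1  2  3  4  5
g(k):  0  0  1  1  2  0
So g(5) = 0.
Heap C is a plain Nim heap of size 3, so its Grundy value is 3.
The value of a disjunctive sum is the nim-sum of the parts.
Combined value = 0 ⊕ 0 ⊕ 3 = 3.

3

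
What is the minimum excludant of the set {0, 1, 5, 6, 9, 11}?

The values 0, 1 are all present; 2 is the first non-negative integer missing from the set.

2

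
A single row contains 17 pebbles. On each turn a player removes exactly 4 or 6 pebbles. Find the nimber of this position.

1

Compute g(0), g(1), … for moves {4, 6}:
k:     0  1  2  3  4  5  6  7  8  9 10 11 12 13 14 15 16 17
g(k):  0  0  0  0  1  1  1  1  2  2  0  0  0  0  1  1  1  1
So g(17) = 1.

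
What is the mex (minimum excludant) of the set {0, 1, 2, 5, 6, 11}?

3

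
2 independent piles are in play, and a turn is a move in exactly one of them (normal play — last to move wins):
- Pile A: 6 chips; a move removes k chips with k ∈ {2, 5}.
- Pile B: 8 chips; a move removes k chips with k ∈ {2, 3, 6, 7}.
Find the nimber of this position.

3

Grundy values for pile A (subtraction set {2, 5}):
k:     0  1  2  3  4  5  6
g(k):  0  0  1  1  0  2  1
So g(6) = 1.
For pile B, compute g(0), g(1), … with moves {2, 3, 6, 7}:
g(0) = mex{} = 0
g(1) = mex{} = 0
g(2) = mex{0} = 1
g(3) = mex{0} = 1
g(4) = mex{0,1} = 2
g(5) = mex{1} = 0
g(6) = mex{0,1,2} = 3
g(7) = mex{0,2} = 1
g(8) = mex{0,1,3} = 2
So g(8) = 2.
The value of a disjunctive sum is the nim-sum of the parts.
Combined value = 1 ⊕ 2 = 3.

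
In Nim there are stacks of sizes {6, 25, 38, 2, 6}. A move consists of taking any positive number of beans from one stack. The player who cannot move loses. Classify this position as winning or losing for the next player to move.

Winning position

Nim-sum: 6 ^ 25 ^ 38 ^ 2 ^ 6 = 61.
The nim-sum is 61 ≠ 0, so this is an N-position: the player to move can win.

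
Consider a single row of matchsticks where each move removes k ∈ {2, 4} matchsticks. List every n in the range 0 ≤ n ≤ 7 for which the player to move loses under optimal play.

0, 1, 6, 7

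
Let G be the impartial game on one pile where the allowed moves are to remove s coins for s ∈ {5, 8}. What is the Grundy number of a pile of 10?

2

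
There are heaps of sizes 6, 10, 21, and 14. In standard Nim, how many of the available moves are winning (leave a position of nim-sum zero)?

1

Nim-sum: 6 XOR 10 XOR 21 XOR 14 = 23.
The overall nim-sum is X = 23. A heap of size p has a winning move iff p XOR X < p (reduce it to p XOR X).
  6: 6 XOR 23 = 17 ≥ 6 — no move.
  10: 10 XOR 23 = 29 ≥ 10 — no move.
  21: 21 XOR 23 = 2 < 21 — winning move (to 2).
  14: 14 XOR 23 = 25 ≥ 14 — no move.
That gives 1 winning move.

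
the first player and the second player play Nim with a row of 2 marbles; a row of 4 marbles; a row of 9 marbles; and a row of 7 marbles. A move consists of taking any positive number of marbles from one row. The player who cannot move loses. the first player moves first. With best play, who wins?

the first player wins

Compute the nim-sum pairwise:
2 ⊕ 4 = 6
6 ⊕ 9 = 15
15 ⊕ 7 = 8
The nim-sum is 8 ≠ 0, so this is an N-position: the player to move can win; the first player has a winning move.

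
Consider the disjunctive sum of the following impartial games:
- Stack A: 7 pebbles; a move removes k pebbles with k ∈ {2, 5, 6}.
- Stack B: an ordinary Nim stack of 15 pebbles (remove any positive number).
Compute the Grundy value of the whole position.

Grundy values for stack A (subtraction set {2, 5, 6}):
g(0) = mex{} = 0
g(1) = mex{} = 0
g(2) = mex{0} = 1
g(3) = mex{0} = 1
g(4) = mex{1} = 0
g(5) = mex{0,1} = 2
g(6) = mex{0} = 1
g(7) = mex{0,1,2} = 3
So g(7) = 3.
Stack B is a plain Nim stack of size 15, so its Grundy value is 15.
By the Sprague-Grundy theorem, the Grundy value of a sum of independent games is the XOR of the component values.
Combined value = 3 XOR 15 = 12.

12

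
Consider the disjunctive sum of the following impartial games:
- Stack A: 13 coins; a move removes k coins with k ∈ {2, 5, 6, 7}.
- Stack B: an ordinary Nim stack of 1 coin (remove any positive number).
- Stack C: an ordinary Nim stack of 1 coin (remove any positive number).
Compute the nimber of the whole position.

0

Build the Grundy sequence for stack A with g(k) = mex{g(k−s) : s ∈ {2, 5, 6, 7}, s ≤ k}:
k:     0  1  2  3  4  5  6  7  8  9 10 11 12 13
g(k):  0  0  1  1  0  2  1  3  2  2  3  3  0  0
So g(13) = 0.
Stack B is a plain Nim stack of size 1, so its Grundy value is 1.
Stack C is a plain Nim stack of size 1, so its Grundy value is 1.
By the Sprague-Grundy theorem, the Grundy value of a sum of independent games is the XOR of the component values.
Combined value = 0 XOR 1 XOR 1 = 0.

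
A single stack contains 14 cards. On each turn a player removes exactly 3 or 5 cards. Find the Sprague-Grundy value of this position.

Build the Grundy sequence with g(k) = mex{g(k−s) : s ∈ {3, 5}, s ≤ k}:
k:     0  1  2  3  4  5  6  7  8  9 10 11 12 13 14
g(k):  0  0  0  1  1  1  2  2  0  0  0  1  1  1  2
So g(14) = 2.

2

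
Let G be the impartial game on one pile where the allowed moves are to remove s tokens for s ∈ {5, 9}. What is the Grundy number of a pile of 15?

0

Compute g(0), g(1), … for moves {5, 9}:
k:     0  1  2  3  4  5  6  7  8  9 10 11 12 13 14 15
g(k):  0  0  0  0  0  1  1  1  1  1  2  2  2  2  0  0
So g(15) = 0.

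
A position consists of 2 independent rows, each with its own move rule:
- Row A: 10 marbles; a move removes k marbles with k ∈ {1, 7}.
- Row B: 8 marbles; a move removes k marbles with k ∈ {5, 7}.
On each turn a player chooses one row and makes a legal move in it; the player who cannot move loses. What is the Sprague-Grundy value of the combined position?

Grundy values for row A (subtraction set {1, 7}):
g(0) = mex{} = 0
g(1) = mex{0} = 1
g(2) = mex{1} = 0
g(3) = mex{0} = 1
g(4) = mex{1} = 0
g(5) = mex{0} = 1
g(6) = mex{1} = 0
g(7) = mex{0} = 1
g(8) = mex{1} = 0
g(9) = mex{0} = 1
g(10) = mex{1} = 0
So g(10) = 0.
Build the Grundy sequence for row B with g(k) = mex{g(k−s) : s ∈ {5, 7}, s ≤ k}:
g(0) = mex{} = 0
g(1) = mex{} = 0
g(2) = mex{} = 0
g(3) = mex{} = 0
g(4) = mex{} = 0
g(5) = mex{0} = 1
g(6) = mex{0} = 1
g(7) = mex{0} = 1
g(8) = mex{0} = 1
So g(8) = 1.
By the Sprague-Grundy theorem, the Grundy value of a sum of independent games is the XOR of the component values.
Combined value = 0 XOR 1 = 1.

1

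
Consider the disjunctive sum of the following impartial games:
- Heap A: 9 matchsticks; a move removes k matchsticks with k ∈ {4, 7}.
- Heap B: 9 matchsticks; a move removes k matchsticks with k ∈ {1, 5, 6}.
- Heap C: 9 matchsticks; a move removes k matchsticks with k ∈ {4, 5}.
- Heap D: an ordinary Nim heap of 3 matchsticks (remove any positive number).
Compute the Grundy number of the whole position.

2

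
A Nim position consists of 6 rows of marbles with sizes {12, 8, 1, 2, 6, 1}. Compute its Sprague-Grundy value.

0

Compute the nim-sum pairwise:
12 ⊕ 8 = 4
4 ⊕ 1 = 5
5 ⊕ 2 = 7
7 ⊕ 6 = 1
1 ⊕ 1 = 0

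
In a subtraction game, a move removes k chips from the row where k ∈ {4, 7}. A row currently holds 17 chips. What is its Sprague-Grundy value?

1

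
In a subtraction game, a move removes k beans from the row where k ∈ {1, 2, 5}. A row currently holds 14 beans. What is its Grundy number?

2

Compute g(0), g(1), … for moves {1, 2, 5}:
k:     0  1  2  3  4  5  6  7  8  9 10 11 12 13 14
g(k):  0  1  2  0  1  2  0  1  2  0  1  2  0  1  2
So g(14) = 2.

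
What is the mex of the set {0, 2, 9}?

0 is in the set but 1 is not, so the mex is 1.

1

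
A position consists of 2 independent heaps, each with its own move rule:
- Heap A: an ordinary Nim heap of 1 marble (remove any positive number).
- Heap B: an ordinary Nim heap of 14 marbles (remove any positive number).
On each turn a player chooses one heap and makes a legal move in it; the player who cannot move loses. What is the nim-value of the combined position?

15

Heap A is a plain Nim heap of size 1, so its Grundy value is 1.
Heap B is a plain Nim heap of size 14, so its Grundy value is 14.
By the Sprague-Grundy theorem, the Grundy value of a sum of independent games is the XOR of the component values.
Combined value = 1 XOR 14 = 15.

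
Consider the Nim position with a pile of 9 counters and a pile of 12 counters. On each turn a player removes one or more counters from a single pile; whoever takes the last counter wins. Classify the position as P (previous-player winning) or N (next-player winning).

N-position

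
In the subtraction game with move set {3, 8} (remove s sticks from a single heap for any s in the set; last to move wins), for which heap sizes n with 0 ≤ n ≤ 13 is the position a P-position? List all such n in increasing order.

0, 1, 2, 6, 7, 11, 12, 13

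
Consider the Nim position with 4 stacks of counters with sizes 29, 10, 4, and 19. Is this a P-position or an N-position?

P-position

In binary:
  11101  (29)
  01010  (10)
  00100  (4)
  10011  (19)
  -----
  00000  (0)
The nim-sum is 0, so this is a P-position: the player to move is in a losing position under optimal play.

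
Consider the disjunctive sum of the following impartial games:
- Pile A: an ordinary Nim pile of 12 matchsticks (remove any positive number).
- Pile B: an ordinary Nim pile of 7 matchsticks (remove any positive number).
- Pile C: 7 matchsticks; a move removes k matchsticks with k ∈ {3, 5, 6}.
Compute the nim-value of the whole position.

Pile A is a plain Nim pile of size 12, so its Grundy value is 12.
Pile B is a plain Nim pile of size 7, so its Grundy value is 7.
Build the Grundy sequence for pile C with g(k) = mex{g(k−s) : s ∈ {3, 5, 6}, s ≤ k}:
g(0) = mex{} = 0
g(1) = mex{} = 0
g(2) = mex{} = 0
g(3) = mex{0} = 1
g(4) = mex{0} = 1
g(5) = mex{0} = 1
g(6) = mex{0,1} = 2
g(7) = mex{0,1} = 2
So g(7) = 2.
The value of a disjunctive sum is the nim-sum of the parts.
Combined value = 12 XOR 7 XOR 2 = 9.

9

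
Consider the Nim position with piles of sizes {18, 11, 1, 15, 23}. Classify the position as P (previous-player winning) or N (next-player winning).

P-position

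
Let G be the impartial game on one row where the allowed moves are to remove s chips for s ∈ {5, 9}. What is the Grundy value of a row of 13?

2

Compute g(0), g(1), … for moves {5, 9}:
g(0) = mex{} = 0
g(1) = mex{} = 0
g(2) = mex{} = 0
g(3) = mex{} = 0
g(4) = mex{} = 0
g(5) = mex{0} = 1
g(6) = mex{0} = 1
g(7) = mex{0} = 1
g(8) = mex{0} = 1
g(9) = mex{0} = 1
g(10) = mex{0,1} = 2
g(11) = mex{0,1} = 2
g(12) = mex{0,1} = 2
g(13) = mex{0,1} = 2
So g(13) = 2.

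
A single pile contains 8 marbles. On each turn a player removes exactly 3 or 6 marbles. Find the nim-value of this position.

2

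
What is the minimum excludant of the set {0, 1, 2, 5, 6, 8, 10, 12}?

The values 0, 1, 2 are all present; 3 is the first non-negative integer missing from the set.

3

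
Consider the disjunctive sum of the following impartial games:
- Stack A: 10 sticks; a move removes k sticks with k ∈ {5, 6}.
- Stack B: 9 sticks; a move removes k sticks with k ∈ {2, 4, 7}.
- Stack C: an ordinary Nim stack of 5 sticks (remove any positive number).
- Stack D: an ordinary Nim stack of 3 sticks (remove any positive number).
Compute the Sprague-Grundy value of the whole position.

4

Build the Grundy sequence for stack A with g(k) = mex{g(k−s) : s ∈ {5, 6}, s ≤ k}:
k:     0  1  2  3  4  5  6  7  8  9 10
g(k):  0  0  0  0  0  1  1  1  1  1  2
So g(10) = 2.
For stack B, compute g(0), g(1), … with moves {2, 4, 7}:
g(0) = mex{} = 0
g(1) = mex{} = 0
g(2) = mex{0} = 1
g(3) = mex{0} = 1
g(4) = mex{0,1} = 2
g(5) = mex{0,1} = 2
g(6) = mex{1,2} = 0
g(7) = mex{0,1,2} = 3
g(8) = mex{0,2} = 1
g(9) = mex{1,2,3} = 0
So g(9) = 0.
Stack C is a plain Nim stack of size 5, so its Grundy value is 5.
Stack D is a plain Nim stack of size 3, so its Grundy value is 3.
By the Sprague-Grundy theorem, the Grundy value of a sum of independent games is the XOR of the component values.
Combined value = 2 XOR 0 XOR 5 XOR 3 = 4.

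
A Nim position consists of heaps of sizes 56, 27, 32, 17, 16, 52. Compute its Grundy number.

Nim-sum: 56 ⊕ 27 ⊕ 32 ⊕ 17 ⊕ 16 ⊕ 52 = 54.

54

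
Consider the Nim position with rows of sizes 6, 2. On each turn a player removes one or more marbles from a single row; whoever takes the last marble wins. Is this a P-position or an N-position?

N-position

Compute the nim-sum pairwise:
6 ^ 2 = 4
The nim-sum is 4 ≠ 0, so this is an N-position: the player to move can win.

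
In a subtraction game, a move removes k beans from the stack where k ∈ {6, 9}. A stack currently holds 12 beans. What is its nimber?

Build the Grundy sequence with g(k) = mex{g(k−s) : s ∈ {6, 9}, s ≤ k}:
k:     0  1  2  3  4  5  6  7  8  9 10 11 12
g(k):  0  0  0  0  0  0  1  1  1  1  1  1  2
So g(12) = 2.

2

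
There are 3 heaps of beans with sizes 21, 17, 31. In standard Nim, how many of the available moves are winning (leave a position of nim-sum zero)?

3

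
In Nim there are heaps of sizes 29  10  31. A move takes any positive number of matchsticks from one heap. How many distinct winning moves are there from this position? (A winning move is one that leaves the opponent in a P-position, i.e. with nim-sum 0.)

3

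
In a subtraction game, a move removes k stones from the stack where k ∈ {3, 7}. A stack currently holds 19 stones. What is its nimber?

Build the Grundy sequence with g(k) = mex{g(k−s) : s ∈ {3, 7}, s ≤ k}:
k:     0  1  2  3  4  5  6  7  8  9 10 11 12 13 14 15 16 17 18 19
g(k):  0  0  0  1  1  1  0  2  2  1  0  0  0  1  1  1  0  2  2  1
So g(19) = 1.

1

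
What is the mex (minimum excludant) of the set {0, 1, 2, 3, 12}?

The values 0, 1, 2, 3 are all present; 4 is the first non-negative integer missing from the set.

4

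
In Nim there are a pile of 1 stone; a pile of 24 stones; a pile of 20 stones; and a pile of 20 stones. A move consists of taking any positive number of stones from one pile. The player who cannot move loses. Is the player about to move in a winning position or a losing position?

Winning position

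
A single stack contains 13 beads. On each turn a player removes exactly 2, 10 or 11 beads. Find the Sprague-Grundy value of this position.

Compute g(0), g(1), … for moves {2, 10, 11}:
g(0) = mex{} = 0
g(1) = mex{} = 0
g(2) = mex{0} = 1
g(3) = mex{0} = 1
g(4) = mex{1} = 0
g(5) = mex{1} = 0
g(6) = mex{0} = 1
g(7) = mex{0} = 1
g(8) = mex{1} = 0
g(9) = mex{1} = 0
g(10) = mex{0} = 1
g(11) = mex{0} = 1
g(12) = mex{0,1} = 2
g(13) = mex{1} = 0
So g(13) = 0.

0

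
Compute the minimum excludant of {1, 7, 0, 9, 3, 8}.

The values 0, 1 are all present; 2 is the first non-negative integer missing from the set.

2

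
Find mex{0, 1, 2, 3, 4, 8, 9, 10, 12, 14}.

The values 0, 1, 2, 3, 4 are all present; 5 is the first non-negative integer missing from the set.

5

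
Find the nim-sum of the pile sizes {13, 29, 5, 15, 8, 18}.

0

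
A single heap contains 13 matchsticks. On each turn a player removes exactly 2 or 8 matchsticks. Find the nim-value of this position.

1

Compute g(0), g(1), … for moves {2, 8}:
k:     0  1  2  3  4  5  6  7  8  9 10 11 12 13
g(k):  0  0  1  1  0  0  1  1  2  2  0  0  1  1
So g(13) = 1.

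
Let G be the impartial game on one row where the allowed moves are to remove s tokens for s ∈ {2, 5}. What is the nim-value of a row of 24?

1

Build the Grundy sequence with g(k) = mex{g(k−s) : s ∈ {2, 5}, s ≤ k}:
k:     0  1  2  3  4  5  6  7  8  9 10 11 12 13 14 15 16 17 18 19 20 21 22 23 24
g(k):  0  0  1  1  0  2  1  0  0  1  1  0  2  1  0  0  1  1  0  2  1  0  0  1  1
So g(24) = 1.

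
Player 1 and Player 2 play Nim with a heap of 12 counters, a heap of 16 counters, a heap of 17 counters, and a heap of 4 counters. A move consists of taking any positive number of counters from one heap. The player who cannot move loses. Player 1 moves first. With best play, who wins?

Player 1 wins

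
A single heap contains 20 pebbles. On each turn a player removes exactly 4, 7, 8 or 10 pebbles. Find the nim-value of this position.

Build the Grundy sequence with g(k) = mex{g(k−s) : s ∈ {4, 7, 8, 10}, s ≤ k}:
k:     0  1  2  3  4  5  6  7  8  9 10 11 12 13 14 15 16 17 18 19 20
g(k):  0  0  0  0  1  1  1  1  2  2  2  2  3  3  0  0  0  0  1  1  1
So g(20) = 1.

1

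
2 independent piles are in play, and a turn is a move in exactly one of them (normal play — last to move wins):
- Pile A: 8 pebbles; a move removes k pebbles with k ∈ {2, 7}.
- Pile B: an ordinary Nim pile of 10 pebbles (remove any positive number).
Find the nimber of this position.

8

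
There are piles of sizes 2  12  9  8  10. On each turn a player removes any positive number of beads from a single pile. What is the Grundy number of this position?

5

Compute the nim-sum pairwise:
2 ⊕ 12 = 14
14 ⊕ 9 = 7
7 ⊕ 8 = 15
15 ⊕ 10 = 5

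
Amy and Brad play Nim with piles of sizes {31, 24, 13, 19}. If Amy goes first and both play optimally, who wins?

Nim-sum: 31 ⊕ 24 ⊕ 13 ⊕ 19 = 25.
The nim-sum is 25 ≠ 0, so this is an N-position: the player to move can win; Amy has a winning move.

Amy wins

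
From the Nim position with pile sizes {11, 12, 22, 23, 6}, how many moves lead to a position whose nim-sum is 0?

Compute the nim-sum pairwise:
11 ⊕ 12 = 7
7 ⊕ 22 = 17
17 ⊕ 23 = 6
6 ⊕ 6 = 0
The nim-sum is already 0, so every move leaves a nonzero nim-sum — there are no winning moves.

0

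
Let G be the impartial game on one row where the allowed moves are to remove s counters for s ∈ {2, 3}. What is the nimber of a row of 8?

1

Grundy values for subtraction set {2, 3}:
g(0) = mex{} = 0
g(1) = mex{} = 0
g(2) = mex{0} = 1
g(3) = mex{0} = 1
g(4) = mex{0,1} = 2
g(5) = mex{1} = 0
g(6) = mex{1,2} = 0
g(7) = mex{0,2} = 1
g(8) = mex{0} = 1
So g(8) = 1.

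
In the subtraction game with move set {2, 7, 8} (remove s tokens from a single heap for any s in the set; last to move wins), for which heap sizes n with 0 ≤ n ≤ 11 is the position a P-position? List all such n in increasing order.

0, 1, 4, 5, 10

Compute g(0), g(1), … for moves {2, 7, 8}:
g(0) = mex{} = 0
g(1) = mex{} = 0
g(2) = mex{0} = 1
g(3) = mex{0} = 1
g(4) = mex{1} = 0
g(5) = mex{1} = 0
g(6) = mex{0} = 1
g(7) = mex{0} = 1
g(8) = mex{0,1} = 2
g(9) = mex{0,1} = 2
g(10) = mex{1,2} = 0
g(11) = mex{0,1,2} = 3
The P-positions (g = 0) in 0..11 are 0, 1, 4, 5, 10.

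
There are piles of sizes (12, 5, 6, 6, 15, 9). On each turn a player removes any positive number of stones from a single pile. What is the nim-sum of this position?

Compute the nim-sum pairwise:
12 ^ 5 = 9
9 ^ 6 = 15
15 ^ 6 = 9
9 ^ 15 = 6
6 ^ 9 = 15

15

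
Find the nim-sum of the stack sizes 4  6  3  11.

10

Write each in binary and XOR column by column:
  0100  (4)
  0110  (6)
  0011  (3)
  1011  (11)
  ----
  1010  (10)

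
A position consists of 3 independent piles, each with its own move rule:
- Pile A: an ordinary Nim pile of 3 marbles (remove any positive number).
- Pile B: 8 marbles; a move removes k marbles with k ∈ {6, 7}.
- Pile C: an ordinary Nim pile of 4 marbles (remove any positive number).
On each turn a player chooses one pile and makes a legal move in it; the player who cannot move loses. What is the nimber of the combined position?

6

Pile A is a plain Nim pile of size 3, so its Grundy value is 3.
Build the Grundy sequence for pile B with g(k) = mex{g(k−s) : s ∈ {6, 7}, s ≤ k}:
k:     0  1  2  3  4  5  6  7  8
g(k):  0  0  0  0  0  0  1  1  1
So g(8) = 1.
Pile C is a plain Nim pile of size 4, so its Grundy value is 4.
The value of a disjunctive sum is the nim-sum of the parts.
Combined value = 3 ⊕ 1 ⊕ 4 = 6.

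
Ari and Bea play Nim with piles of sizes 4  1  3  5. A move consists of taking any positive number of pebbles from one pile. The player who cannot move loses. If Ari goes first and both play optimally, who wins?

Ari wins

Compute the nim-sum pairwise:
4 ^ 1 = 5
5 ^ 3 = 6
6 ^ 5 = 3
The nim-sum is 3 ≠ 0, so this is an N-position: the player to move can win; Ari has a winning move.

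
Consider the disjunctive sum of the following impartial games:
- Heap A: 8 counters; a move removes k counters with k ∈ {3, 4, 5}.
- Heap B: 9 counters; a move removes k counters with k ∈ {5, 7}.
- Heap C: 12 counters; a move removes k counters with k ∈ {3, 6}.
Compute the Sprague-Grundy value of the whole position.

Grundy values for heap A (subtraction set {3, 4, 5}):
k:     0  1  2  3  4  5  6  7  8
g(k):  0  0  0  1  1  1  2  2  0
So g(8) = 0.
For heap B, compute g(0), g(1), … with moves {5, 7}:
k:     0  1  2  3  4  5  6  7  8  9
g(k):  0  0  0  0  0  1  1  1  1  1
So g(9) = 1.
Build the Grundy sequence for heap C with g(k) = mex{g(k−s) : s ∈ {3, 6}, s ≤ k}:
k:     0  1  2  3  4  5  6  7  8  9 10 11 12
g(k):  0  0  0  1  1  1  2  2  2  0  0  0  1
So g(12) = 1.
By the Sprague-Grundy theorem, the Grundy value of a sum of independent games is the XOR of the component values.
Combined value = 0 XOR 1 XOR 1 = 0.

0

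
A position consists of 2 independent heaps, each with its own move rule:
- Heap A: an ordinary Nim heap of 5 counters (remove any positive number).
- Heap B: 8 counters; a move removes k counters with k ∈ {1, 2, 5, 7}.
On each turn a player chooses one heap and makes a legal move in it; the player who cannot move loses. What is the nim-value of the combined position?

Heap A is a plain Nim heap of size 5, so its Grundy value is 5.
For heap B, compute g(0), g(1), … with moves {1, 2, 5, 7}:
g(0) = mex{} = 0
g(1) = mex{0} = 1
g(2) = mex{0,1} = 2
g(3) = mex{1,2} = 0
g(4) = mex{0,2} = 1
g(5) = mex{0,1} = 2
g(6) = mex{1,2} = 0
g(7) = mex{0,2} = 1
g(8) = mex{0,1} = 2
So g(8) = 2.
By the Sprague-Grundy theorem, the Grundy value of a sum of independent games is the XOR of the component values.
Combined value = 5 ⊕ 2 = 7.

7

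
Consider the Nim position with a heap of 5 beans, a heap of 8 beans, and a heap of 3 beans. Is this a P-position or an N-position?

Compute the nim-sum pairwise:
5 ⊕ 8 = 13
13 ⊕ 3 = 14
The nim-sum is 14 ≠ 0, so this is an N-position: the player to move can win.

N-position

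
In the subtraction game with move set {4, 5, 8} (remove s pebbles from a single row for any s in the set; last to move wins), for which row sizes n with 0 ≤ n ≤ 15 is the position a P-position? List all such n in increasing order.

0, 1, 2, 3, 12, 13, 14, 15

Grundy values for subtraction set {4, 5, 8}:
k:     0  1  2  3  4  5  6  7  8  9 10 11 12 13 14 15
g(k):  0  0  0  0  1  1  1  1  2  2  2  2  0  0  0  0
The P-positions (g = 0) in 0..15 are 0, 1, 2, 3, 12, 13, 14, 15.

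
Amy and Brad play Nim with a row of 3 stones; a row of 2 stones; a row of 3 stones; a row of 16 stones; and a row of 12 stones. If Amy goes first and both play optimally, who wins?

Amy wins

In binary:
  00011  (3)
  00010  (2)
  00011  (3)
  10000  (16)
  01100  (12)
  -----
  11110  (30)
The nim-sum is 30 ≠ 0, so this is an N-position: the player to move can win; Amy has a winning move.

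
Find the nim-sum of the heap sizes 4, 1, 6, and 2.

1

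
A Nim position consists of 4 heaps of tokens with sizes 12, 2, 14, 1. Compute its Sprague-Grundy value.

Nim-sum: 12 ^ 2 ^ 14 ^ 1 = 1.

1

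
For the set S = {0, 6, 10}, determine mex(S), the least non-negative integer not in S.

0 is in the set but 1 is not, so the mex is 1.

1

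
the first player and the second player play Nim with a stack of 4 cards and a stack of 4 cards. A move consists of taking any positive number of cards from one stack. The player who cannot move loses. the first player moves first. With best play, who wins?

the second player wins

Bitwise XOR of the heap sizes:
  100  (4)
  100  (4)
  ---
  000  (0)
The nim-sum is 0, so this is a P-position: the player to move is in a losing position under optimal play; the first player is about to move from it and so loses — the second player wins.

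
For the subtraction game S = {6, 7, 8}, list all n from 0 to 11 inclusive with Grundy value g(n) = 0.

Build the Grundy sequence with g(k) = mex{g(k−s) : s ∈ {6, 7, 8}, s ≤ k}:
k:     0  1  2  3  4  5  6  7  8  9 10 11
g(k):  0  0  0  0  0  0  1  1  1  1  1  1
The P-positions (g = 0) in 0..11 are 0, 1, 2, 3, 4, 5.

0, 1, 2, 3, 4, 5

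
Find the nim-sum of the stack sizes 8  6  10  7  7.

4

Nim-sum: 8 ^ 6 ^ 10 ^ 7 ^ 7 = 4.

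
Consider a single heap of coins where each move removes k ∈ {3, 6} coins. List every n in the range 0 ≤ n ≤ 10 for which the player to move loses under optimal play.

0, 1, 2, 9, 10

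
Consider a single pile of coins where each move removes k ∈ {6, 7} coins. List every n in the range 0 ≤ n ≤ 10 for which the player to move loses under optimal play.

Compute g(0), g(1), … for moves {6, 7}:
k:     0  1  2  3  4  5  6  7  8  9 10
g(k):  0  0  0  0  0  0  1  1  1  1  1
The P-positions (g = 0) in 0..10 are 0, 1, 2, 3, 4, 5.

0, 1, 2, 3, 4, 5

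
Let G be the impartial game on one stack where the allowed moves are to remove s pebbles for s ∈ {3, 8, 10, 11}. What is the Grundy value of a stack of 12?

2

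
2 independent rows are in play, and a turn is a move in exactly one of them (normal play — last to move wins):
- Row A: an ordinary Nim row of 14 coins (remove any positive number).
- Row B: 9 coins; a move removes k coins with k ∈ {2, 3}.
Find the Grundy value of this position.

12

Row A is a plain Nim row of size 14, so its Grundy value is 14.
Build the Grundy sequence for row B with g(k) = mex{g(k−s) : s ∈ {2, 3}, s ≤ k}:
k:     0  1  2  3  4  5  6  7  8  9
g(k):  0  0  1  1  2  0  0  1  1  2
So g(9) = 2.
The value of a disjunctive sum is the nim-sum of the parts.
Combined value = 14 XOR 2 = 12.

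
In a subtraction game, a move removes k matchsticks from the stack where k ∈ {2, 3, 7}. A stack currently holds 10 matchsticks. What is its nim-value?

0

Compute g(0), g(1), … for moves {2, 3, 7}:
g(0) = mex{} = 0
g(1) = mex{} = 0
g(2) = mex{0} = 1
g(3) = mex{0} = 1
g(4) = mex{0,1} = 2
g(5) = mex{1} = 0
g(6) = mex{1,2} = 0
g(7) = mex{0,2} = 1
g(8) = mex{0} = 1
g(9) = mex{0,1} = 2
g(10) = mex{1} = 0
So g(10) = 0.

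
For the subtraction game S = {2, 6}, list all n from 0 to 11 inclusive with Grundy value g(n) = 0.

Build the Grundy sequence with g(k) = mex{g(k−s) : s ∈ {2, 6}, s ≤ k}:
k:     0  1  2  3  4  5  6  7  8  9 10 11
g(k):  0  0  1  1  0  0  1  1  0  0  1  1
The P-positions (g = 0) in 0..11 are 0, 1, 4, 5, 8, 9.

0, 1, 4, 5, 8, 9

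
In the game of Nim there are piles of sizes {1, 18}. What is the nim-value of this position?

Nim-sum: 1 XOR 18 = 19.

19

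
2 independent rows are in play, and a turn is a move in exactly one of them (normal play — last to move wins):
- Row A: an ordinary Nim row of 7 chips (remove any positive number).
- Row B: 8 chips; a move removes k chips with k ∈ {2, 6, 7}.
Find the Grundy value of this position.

5

Row A is a plain Nim row of size 7, so its Grundy value is 7.
Build the Grundy sequence for row B with g(k) = mex{g(k−s) : s ∈ {2, 6, 7}, s ≤ k}:
g(0) = mex{} = 0
g(1) = mex{} = 0
g(2) = mex{0} = 1
g(3) = mex{0} = 1
g(4) = mex{1} = 0
g(5) = mex{1} = 0
g(6) = mex{0} = 1
g(7) = mex{0} = 1
g(8) = mex{0,1} = 2
So g(8) = 2.
By the Sprague-Grundy theorem, the Grundy value of a sum of independent games is the XOR of the component values.
Combined value = 7 ⊕ 2 = 5.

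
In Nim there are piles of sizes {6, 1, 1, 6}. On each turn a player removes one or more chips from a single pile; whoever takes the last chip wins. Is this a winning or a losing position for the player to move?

Losing position

Nim-sum: 6 XOR 1 XOR 1 XOR 6 = 0.
The nim-sum is 0, so this is a P-position: the player to move is in a losing position under optimal play.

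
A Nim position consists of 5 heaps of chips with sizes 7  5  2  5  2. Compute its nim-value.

Nim-sum: 7 XOR 5 XOR 2 XOR 5 XOR 2 = 7.

7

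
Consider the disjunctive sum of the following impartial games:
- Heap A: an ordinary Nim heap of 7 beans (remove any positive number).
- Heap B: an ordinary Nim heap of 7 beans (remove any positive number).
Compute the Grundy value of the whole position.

Heap A is a plain Nim heap of size 7, so its Grundy value is 7.
Heap B is a plain Nim heap of size 7, so its Grundy value is 7.
The value of a disjunctive sum is the nim-sum of the parts.
Combined value = 7 XOR 7 = 0.

0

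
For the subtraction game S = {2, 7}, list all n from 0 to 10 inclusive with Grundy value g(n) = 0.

Compute g(0), g(1), … for moves {2, 7}:
g(0) = mex{} = 0
g(1) = mex{} = 0
g(2) = mex{0} = 1
g(3) = mex{0} = 1
g(4) = mex{1} = 0
g(5) = mex{1} = 0
g(6) = mex{0} = 1
g(7) = mex{0} = 1
g(8) = mex{0,1} = 2
g(9) = mex{1} = 0
g(10) = mex{1,2} = 0
The P-positions (g = 0) in 0..10 are 0, 1, 4, 5, 9, 10.

0, 1, 4, 5, 9, 10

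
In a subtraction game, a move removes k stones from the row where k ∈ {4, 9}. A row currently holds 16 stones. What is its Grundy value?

0

Grundy values for subtraction set {4, 9}:
k:     0  1  2  3  4  5  6  7  8  9 10 11 12 13 14 15 16
g(k):  0  0  0  0  1  1  1  1  0  2  2  2  1  0  0  0  0
So g(16) = 0.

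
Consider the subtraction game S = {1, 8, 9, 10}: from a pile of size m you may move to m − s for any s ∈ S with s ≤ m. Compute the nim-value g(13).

Grundy values for subtraction set {1, 8, 9, 10}:
g(0) = mex{} = 0
g(1) = mex{0} = 1
g(2) = mex{1} = 0
g(3) = mex{0} = 1
g(4) = mex{1} = 0
g(5) = mex{0} = 1
g(6) = mex{1} = 0
g(7) = mex{0} = 1
g(8) = mex{0,1} = 2
g(9) = mex{0,1,2} = 3
g(10) = mex{0,1,3} = 2
g(11) = mex{0,1,2} = 3
g(12) = mex{0,1,3} = 2
g(13) = mex{0,1,2} = 3
So g(13) = 3.

3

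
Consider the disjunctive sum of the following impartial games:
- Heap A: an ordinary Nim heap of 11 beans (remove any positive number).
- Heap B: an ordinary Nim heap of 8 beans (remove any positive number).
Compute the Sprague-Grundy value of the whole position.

Heap A is a plain Nim heap of size 11, so its Grundy value is 11.
Heap B is a plain Nim heap of size 8, so its Grundy value is 8.
The value of a disjunctive sum is the nim-sum of the parts.
Combined value = 11 ⊕ 8 = 3.

3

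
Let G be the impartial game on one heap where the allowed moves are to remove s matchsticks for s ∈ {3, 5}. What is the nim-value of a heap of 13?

Compute g(0), g(1), … for moves {3, 5}:
g(0) = mex{} = 0
g(1) = mex{} = 0
g(2) = mex{} = 0
g(3) = mex{0} = 1
g(4) = mex{0} = 1
g(5) = mex{0} = 1
g(6) = mex{0,1} = 2
g(7) = mex{0,1} = 2
g(8) = mex{1} = 0
g(9) = mex{1,2} = 0
g(10) = mex{1,2} = 0
g(11) = mex{0,2} = 1
g(12) = mex{0,2} = 1
g(13) = mex{0} = 1
So g(13) = 1.

1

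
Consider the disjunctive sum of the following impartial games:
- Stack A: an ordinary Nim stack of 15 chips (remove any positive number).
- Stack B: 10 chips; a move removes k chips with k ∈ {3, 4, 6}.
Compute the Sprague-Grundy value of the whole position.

Stack A is a plain Nim stack of size 15, so its Grundy value is 15.
Grundy values for stack B (subtraction set {3, 4, 6}):
k:     0  1  2  3  4  5  6  7  8  9 10
g(k):  0  0  0  1  1  1  2  2  2  0  0
So g(10) = 0.
The value of a disjunctive sum is the nim-sum of the parts.
Combined value = 15 XOR 0 = 15.

15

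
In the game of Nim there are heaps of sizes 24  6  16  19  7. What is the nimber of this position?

26

Write each in binary and XOR column by column:
  11000  (24)
  00110  (6)
  10000  (16)
  10011  (19)
  00111  (7)
  -----
  11010  (26)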